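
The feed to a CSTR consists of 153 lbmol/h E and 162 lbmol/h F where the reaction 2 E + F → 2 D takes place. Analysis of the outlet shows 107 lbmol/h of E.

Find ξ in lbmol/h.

For E: n = n₀ − 2ξ → 107 = 153 − 2ξ, giving ξ = 23 lbmol/h.
Outlet amounts (n = n₀ + ν ξ):
  E: 153 − 2(23) = 107
  F: 162 − 1(23) = 139
  D: 0 + 2(23) = 46

ξ = 23 lbmol/h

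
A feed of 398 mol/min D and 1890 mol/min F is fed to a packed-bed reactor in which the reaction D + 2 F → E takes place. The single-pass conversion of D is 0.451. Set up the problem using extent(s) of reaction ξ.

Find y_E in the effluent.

0.0931

D reacted = 0.451 × 398 = 179.5 mol/min; ν_D = −1, so ξ = 179.5/1 = 179.5 mol/min.
Outlet amounts (n = n₀ + ν ξ):
  D: 398 − 1(179.5) = 218.5
  F: 1890 − 2(179.5) = 1531
  E: 0 + 1(179.5) = 179.5
Total out = 1929 mol/min; y_E = 179.5 / 1929 = 0.09305.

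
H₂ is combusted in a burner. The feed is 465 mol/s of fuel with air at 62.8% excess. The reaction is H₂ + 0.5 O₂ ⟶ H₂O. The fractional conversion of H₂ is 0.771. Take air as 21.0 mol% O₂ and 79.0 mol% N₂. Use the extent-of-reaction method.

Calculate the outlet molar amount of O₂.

Stoichiometric O₂ = 0.5 × 465 = 232.5 mol/s; O₂ fed = 232.5 × 1.628 = 378.5 mol/s.
N₂ fed = 378.5 × 79/21 = 1424 mol/s.
Fuel reacted = 0.771 × 465 → ξ = 358.5 mol/s.
Outlet (n = n₀ + ν ξ):
  H₂: 465 − 1(358.5) = 106.5
  O₂: 378.5 − 0.5(358.5) = 199.3
  N₂: 1424 (inert)
  H₂O: 0 + 1(358.5) = 358.5

199 mol/s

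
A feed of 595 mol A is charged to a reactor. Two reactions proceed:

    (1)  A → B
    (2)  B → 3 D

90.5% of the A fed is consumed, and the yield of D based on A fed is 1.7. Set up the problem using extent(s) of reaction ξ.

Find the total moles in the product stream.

1270 mol

Conversion of A: A consumed = 1ξ₁ = 0.905 × 595 → ξ₁ = 538.5 mol.
Yield of D: 3ξ₂ / 595 = 1.7 → ξ₂ = 337.2 mol.
Outlet amounts (n = n₀ + Σ ν·ξ):
  A: 595 − 1(538.5) = 56.52
  B: 0 + 1(538.5) − 1(337.2) = 201.3
  D: 0 + 3(337.2) = 1012
Total out = 56.52 + 201.3 + 1012 = 1269 mol.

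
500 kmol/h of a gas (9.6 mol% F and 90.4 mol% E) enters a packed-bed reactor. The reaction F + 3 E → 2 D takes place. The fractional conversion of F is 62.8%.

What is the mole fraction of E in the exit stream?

F reacted = 0.628 × 48 = 30.14 kmol/h; ν_F = −1, so ξ = 30.14/1 = 30.14 kmol/h.
Outlet amounts (n = n₀ + ν ξ):
  F: 48 − 1(30.14) = 17.86
  E: 452 − 3(30.14) = 361.6
  D: 0 + 2(30.14) = 60.29
Total out = 439.7 kmol/h; y_E = 361.6 / 439.7 = 0.8223.

0.822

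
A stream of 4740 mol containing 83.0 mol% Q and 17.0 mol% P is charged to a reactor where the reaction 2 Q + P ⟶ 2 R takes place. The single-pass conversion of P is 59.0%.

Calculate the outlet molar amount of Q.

2980 mol

P reacted = 0.59 × 805.8 = 475.4 mol; ν_P = −1, so ξ = 475.4/1 = 475.4 mol.
Outlet amounts (n = n₀ + ν ξ):
  Q: 3934 − 2(475.4) = 2983
  P: 805.8 − 1(475.4) = 330.4
  R: 0 + 2(475.4) = 950.8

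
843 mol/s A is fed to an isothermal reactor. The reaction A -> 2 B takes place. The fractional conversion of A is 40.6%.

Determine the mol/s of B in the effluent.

685 mol/s

A reacted = 0.406 × 843 = 342.3 mol/s; ν_A = −1, so ξ = 342.3/1 = 342.3 mol/s.
Outlet amounts (n = n₀ + ν ξ):
  A: 843 − 1(342.3) = 500.7
  B: 0 + 2(342.3) = 684.5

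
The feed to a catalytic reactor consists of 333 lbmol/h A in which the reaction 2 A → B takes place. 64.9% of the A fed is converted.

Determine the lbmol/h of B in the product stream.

108 lbmol/h

A reacted = 0.649 × 333 = 216.1 lbmol/h; ν_A = −2, so ξ = 216.1/2 = 108.1 lbmol/h.
Outlet amounts (n = n₀ + ν ξ):
  A: 333 − 2(108.1) = 116.9
  B: 0 + 1(108.1) = 108.1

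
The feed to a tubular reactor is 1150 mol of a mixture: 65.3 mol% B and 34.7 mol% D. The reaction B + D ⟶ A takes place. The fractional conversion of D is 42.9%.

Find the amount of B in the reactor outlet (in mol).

580 mol

D reacted = 0.429 × 399.1 = 171.2 mol; ν_D = −1, so ξ = 171.2/1 = 171.2 mol.
Outlet amounts (n = n₀ + ν ξ):
  B: 751 − 1(171.2) = 579.8
  D: 399.1 − 1(171.2) = 227.9
  A: 0 + 1(171.2) = 171.2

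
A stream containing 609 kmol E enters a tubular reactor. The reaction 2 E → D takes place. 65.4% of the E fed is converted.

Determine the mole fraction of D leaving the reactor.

E reacted = 0.654 × 609 = 398.3 kmol; ν_E = −2, so ξ = 398.3/2 = 199.1 kmol.
Outlet amounts (n = n₀ + ν ξ):
  E: 609 − 2(199.1) = 210.7
  D: 0 + 1(199.1) = 199.1
Total out = 409.9 kmol; y_D = 199.1 / 409.9 = 0.4859.

0.486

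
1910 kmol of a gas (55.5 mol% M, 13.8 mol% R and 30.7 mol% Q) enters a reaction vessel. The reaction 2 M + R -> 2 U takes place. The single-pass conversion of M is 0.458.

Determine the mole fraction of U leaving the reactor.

0.291

M reacted = 0.458 × 1060 = 485.5 kmol; ν_M = −2, so ξ = 485.5/2 = 242.8 kmol.
Outlet amounts (n = n₀ + ν ξ):
  M: 1060 − 2(242.8) = 574.5
  R: 263.6 − 1(242.8) = 20.83
  U: 0 + 2(242.8) = 485.5
  Q: 586.4 (inert)
Total out = 1667 kmol; y_U = 485.5 / 1667 = 0.2912.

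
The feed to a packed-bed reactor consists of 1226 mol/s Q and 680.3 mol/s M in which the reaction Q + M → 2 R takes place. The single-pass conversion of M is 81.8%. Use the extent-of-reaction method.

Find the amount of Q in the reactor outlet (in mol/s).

670 mol/s

M reacted = 0.818 × 680.3 = 556.5 mol/s; ν_M = −1, so ξ = 556.5/1 = 556.5 mol/s.
Outlet amounts (n = n₀ + ν ξ):
  Q: 1226 − 1(556.5) = 669.5
  M: 680.3 − 1(556.5) = 123.8
  R: 0 + 2(556.5) = 1113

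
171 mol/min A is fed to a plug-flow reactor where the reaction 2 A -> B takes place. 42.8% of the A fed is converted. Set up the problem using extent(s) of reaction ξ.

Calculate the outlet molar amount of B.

A reacted = 0.428 × 171 = 73.19 mol/min; ν_A = −2, so ξ = 73.19/2 = 36.59 mol/min.
Outlet amounts (n = n₀ + ν ξ):
  A: 171 − 2(36.59) = 97.81
  B: 0 + 1(36.59) = 36.59

36.6 mol/min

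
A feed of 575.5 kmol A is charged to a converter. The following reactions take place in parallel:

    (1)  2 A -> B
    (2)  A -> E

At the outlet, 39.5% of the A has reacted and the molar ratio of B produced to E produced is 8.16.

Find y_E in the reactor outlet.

0.028

Conversion of A: A consumed = 0.395 × 575.5 = 227.3 kmol = 2ξ₁ + 1ξ₂.
Selectivity: 1ξ₁ / (1ξ₂) = 8.16 → ξ₁ = 8.16 ξ₂.
Substitute: (2·8.16 + 1) ξ₂ = 227.3 → ξ₂ = 13.12 kmol, ξ₁ = 107.1 kmol.
Outlet amounts (n = n₀ + Σ ν·ξ):
  A: 575.5 − 2(107.1) − 1(13.12) = 348.2
  B: 0 + 1(107.1) = 107.1
  E: 0 + 1(13.12) = 13.12
Total out = 468.4 kmol; y_E = 13.12 / 468.4 = 0.02802.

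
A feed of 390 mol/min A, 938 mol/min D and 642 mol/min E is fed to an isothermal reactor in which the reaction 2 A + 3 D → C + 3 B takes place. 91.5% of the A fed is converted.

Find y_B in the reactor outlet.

0.299

A reacted = 0.915 × 390 = 356.9 mol/min; ν_A = −2, so ξ = 356.9/2 = 178.4 mol/min.
Outlet amounts (n = n₀ + ν ξ):
  A: 390 − 2(178.4) = 33.15
  D: 938 − 3(178.4) = 402.7
  C: 0 + 1(178.4) = 178.4
  B: 0 + 3(178.4) = 535.3
  E: 642 (inert)
Total out = 1792 mol/min; y_B = 535.3 / 1792 = 0.2988.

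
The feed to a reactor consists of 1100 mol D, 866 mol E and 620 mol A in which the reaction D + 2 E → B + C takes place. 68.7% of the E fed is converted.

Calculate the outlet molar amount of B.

E reacted = 0.687 × 866 = 594.9 mol; ν_E = −2, so ξ = 594.9/2 = 297.5 mol.
Outlet amounts (n = n₀ + ν ξ):
  D: 1100 − 1(297.5) = 802.5
  E: 866 − 2(297.5) = 271.1
  B: 0 + 1(297.5) = 297.5
  C: 0 + 1(297.5) = 297.5
  A: 620 (inert)

297 mol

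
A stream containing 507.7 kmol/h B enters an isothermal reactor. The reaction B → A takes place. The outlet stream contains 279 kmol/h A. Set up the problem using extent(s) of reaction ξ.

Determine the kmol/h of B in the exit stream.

229 kmol/h

For A: n = n₀ + 1ξ → 279 = 0 + 1ξ, giving ξ = 279 kmol/h.
Outlet amounts (n = n₀ + ν ξ):
  B: 507.7 − 1(279) = 228.7
  A: 0 + 1(279) = 279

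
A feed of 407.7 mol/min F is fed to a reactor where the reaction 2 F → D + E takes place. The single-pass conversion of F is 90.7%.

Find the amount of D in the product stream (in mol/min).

F reacted = 0.907 × 407.7 = 369.8 mol/min; ν_F = −2, so ξ = 369.8/2 = 184.9 mol/min.
Outlet amounts (n = n₀ + ν ξ):
  F: 407.7 − 2(184.9) = 37.92
  D: 0 + 1(184.9) = 184.9
  E: 0 + 1(184.9) = 184.9

185 mol/min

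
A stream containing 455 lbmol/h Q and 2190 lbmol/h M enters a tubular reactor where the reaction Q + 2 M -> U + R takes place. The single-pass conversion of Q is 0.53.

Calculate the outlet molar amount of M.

Q reacted = 0.53 × 455 = 241.2 lbmol/h; ν_Q = −1, so ξ = 241.2/1 = 241.2 lbmol/h.
Outlet amounts (n = n₀ + ν ξ):
  Q: 455 − 1(241.2) = 213.8
  M: 2190 − 2(241.2) = 1708
  U: 0 + 1(241.2) = 241.2
  R: 0 + 1(241.2) = 241.2

1710 lbmol/h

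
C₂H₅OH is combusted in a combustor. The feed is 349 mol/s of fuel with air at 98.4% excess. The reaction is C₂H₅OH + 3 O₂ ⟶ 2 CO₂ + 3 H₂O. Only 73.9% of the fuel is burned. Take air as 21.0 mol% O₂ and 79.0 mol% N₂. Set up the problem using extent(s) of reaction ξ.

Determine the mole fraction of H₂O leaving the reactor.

0.0737

Stoichiometric O₂ = 3 × 349 = 1047 mol/s; O₂ fed = 1047 × 1.984 = 2077 mol/s.
N₂ fed = 2077 × 79/21 = 7814 mol/s.
Fuel reacted = 0.739 × 349 → ξ = 257.9 mol/s.
Outlet (n = n₀ + ν ξ):
  C₂H₅OH: 349 − 1(257.9) = 91.09
  O₂: 2077 − 3(257.9) = 1304
  N₂: 7814 (inert)
  CO₂: 0 + 2(257.9) = 515.8
  H₂O: 0 + 3(257.9) = 773.7
Total out = 10500 mol/s; y_H₂O = 773.7 / 10500 = 0.0737.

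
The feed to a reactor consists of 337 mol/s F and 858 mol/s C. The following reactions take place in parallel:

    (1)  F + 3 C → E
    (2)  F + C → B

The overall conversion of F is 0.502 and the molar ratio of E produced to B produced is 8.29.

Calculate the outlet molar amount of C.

387 mol/s

Conversion of F: F consumed = 0.502 × 337 = 169.2 mol/s = 1ξ₁ + 1ξ₂.
Selectivity: 1ξ₁ / (1ξ₂) = 8.29 → ξ₁ = 8.29 ξ₂.
Substitute: (1·8.29 + 1) ξ₂ = 169.2 → ξ₂ = 18.21 mol/s, ξ₁ = 151 mol/s.
Outlet amounts (n = n₀ + Σ ν·ξ):
  F: 337 − 1(151) − 1(18.21) = 167.8
  C: 858 − 3(151) − 1(18.21) = 386.9
  E: 0 + 1(151) = 151
  B: 0 + 1(18.21) = 18.21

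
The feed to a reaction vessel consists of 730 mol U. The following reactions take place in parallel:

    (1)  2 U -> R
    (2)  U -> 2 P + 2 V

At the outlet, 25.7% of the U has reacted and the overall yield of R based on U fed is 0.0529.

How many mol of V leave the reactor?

221 mol

Yield of R: 1ξ₁ / 730 = 0.0529 → ξ₁ = 38.62 mol.
Conversion of U: 2ξ₁ + 1ξ₂ = 0.257 × 730 = 187.6 → ξ₂ = 110.4 mol.
Outlet amounts (n = n₀ + Σ ν·ξ):
  U: 730 − 2(38.62) − 1(110.4) = 542.4
  R: 0 + 1(38.62) = 38.62
  P: 0 + 2(110.4) = 220.8
  V: 0 + 2(110.4) = 220.8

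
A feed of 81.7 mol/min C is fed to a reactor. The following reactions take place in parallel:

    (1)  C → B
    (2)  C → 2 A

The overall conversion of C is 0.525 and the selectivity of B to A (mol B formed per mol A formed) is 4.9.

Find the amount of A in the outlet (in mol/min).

Conversion of C: C consumed = 0.525 × 81.7 = 42.89 mol/min = 1ξ₁ + 1ξ₂.
Selectivity: 1ξ₁ / (2ξ₂) = 4.9 → ξ₁ = 9.8 ξ₂.
Substitute: (1·9.8 + 1) ξ₂ = 42.89 → ξ₂ = 3.972 mol/min, ξ₁ = 38.92 mol/min.
Outlet amounts (n = n₀ + Σ ν·ξ):
  C: 81.7 − 1(38.92) − 1(3.972) = 38.81
  B: 0 + 1(38.92) = 38.92
  A: 0 + 2(3.972) = 7.943

7.94 mol/min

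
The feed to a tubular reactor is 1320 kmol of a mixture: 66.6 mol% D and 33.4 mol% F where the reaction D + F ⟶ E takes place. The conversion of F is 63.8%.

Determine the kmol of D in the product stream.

F reacted = 0.638 × 440.9 = 281.3 kmol; ν_F = −1, so ξ = 281.3/1 = 281.3 kmol.
Outlet amounts (n = n₀ + ν ξ):
  D: 879.1 − 1(281.3) = 597.8
  F: 440.9 − 1(281.3) = 159.6
  E: 0 + 1(281.3) = 281.3

598 kmol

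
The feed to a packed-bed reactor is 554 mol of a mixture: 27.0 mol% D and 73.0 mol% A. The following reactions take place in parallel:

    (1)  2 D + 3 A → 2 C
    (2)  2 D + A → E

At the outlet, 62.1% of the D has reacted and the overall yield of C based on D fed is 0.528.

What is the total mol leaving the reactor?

422 mol

Yield of C: 2ξ₁ / 149.6 = 0.528 → ξ₁ = 39.49 mol.
Conversion of D: 2ξ₁ + 2ξ₂ = 0.621 × 149.6 = 92.89 → ξ₂ = 6.955 mol.
Outlet amounts (n = n₀ + Σ ν·ξ):
  D: 149.6 − 2(39.49) − 2(6.955) = 56.69
  A: 404.4 − 3(39.49) − 1(6.955) = 279
  C: 0 + 2(39.49) = 78.98
  E: 0 + 1(6.955) = 6.955
Total out = 56.69 + 279 + 78.98 + 6.955 = 421.6 mol.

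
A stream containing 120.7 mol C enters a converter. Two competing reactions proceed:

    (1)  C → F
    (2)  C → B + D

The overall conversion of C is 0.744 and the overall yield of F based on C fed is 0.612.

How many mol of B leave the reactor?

15.9 mol

Yield of F: 1ξ₁ / 120.7 = 0.612 → ξ₁ = 73.87 mol.
Conversion of C: 1ξ₁ + 1ξ₂ = 0.744 × 120.7 = 89.8 → ξ₂ = 15.93 mol.
Outlet amounts (n = n₀ + Σ ν·ξ):
  C: 120.7 − 1(73.87) − 1(15.93) = 30.9
  F: 0 + 1(73.87) = 73.87
  B: 0 + 1(15.93) = 15.93
  D: 0 + 1(15.93) = 15.93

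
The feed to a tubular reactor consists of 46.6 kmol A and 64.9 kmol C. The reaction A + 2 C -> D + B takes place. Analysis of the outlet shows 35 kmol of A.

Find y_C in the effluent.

0.417

For A: n = n₀ − 1ξ → 35 = 46.6 − 1ξ, giving ξ = 11.6 kmol.
Outlet amounts (n = n₀ + ν ξ):
  A: 46.6 − 1(11.6) = 35
  C: 64.9 − 2(11.6) = 41.7
  D: 0 + 1(11.6) = 11.6
  B: 0 + 1(11.6) = 11.6
Total out = 99.9 kmol; y_C = 41.7 / 99.9 = 0.4174.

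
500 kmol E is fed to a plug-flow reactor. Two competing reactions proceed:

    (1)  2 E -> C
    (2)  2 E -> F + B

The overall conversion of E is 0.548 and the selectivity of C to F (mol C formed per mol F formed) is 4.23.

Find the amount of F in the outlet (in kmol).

26.2 kmol

Conversion of E: E consumed = 0.548 × 500 = 274 kmol = 2ξ₁ + 2ξ₂.
Selectivity: 1ξ₁ / (1ξ₂) = 4.23 → ξ₁ = 4.23 ξ₂.
Substitute: (2·4.23 + 2) ξ₂ = 274 → ξ₂ = 26.2 kmol, ξ₁ = 110.8 kmol.
Outlet amounts (n = n₀ + Σ ν·ξ):
  E: 500 − 2(110.8) − 2(26.2) = 226
  C: 0 + 1(110.8) = 110.8
  F: 0 + 1(26.2) = 26.2
  B: 0 + 1(26.2) = 26.2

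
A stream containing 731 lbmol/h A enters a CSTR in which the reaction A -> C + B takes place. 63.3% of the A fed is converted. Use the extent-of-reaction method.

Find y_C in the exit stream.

0.388

A reacted = 0.633 × 731 = 462.7 lbmol/h; ν_A = −1, so ξ = 462.7/1 = 462.7 lbmol/h.
Outlet amounts (n = n₀ + ν ξ):
  A: 731 − 1(462.7) = 268.3
  C: 0 + 1(462.7) = 462.7
  B: 0 + 1(462.7) = 462.7
Total out = 1194 lbmol/h; y_C = 462.7 / 1194 = 0.3876.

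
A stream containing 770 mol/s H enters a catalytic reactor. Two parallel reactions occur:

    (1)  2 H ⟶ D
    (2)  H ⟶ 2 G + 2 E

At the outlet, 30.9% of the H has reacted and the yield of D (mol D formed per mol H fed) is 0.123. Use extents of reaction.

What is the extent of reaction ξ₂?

ξ₂ = 48.5 mol/s

Yield of D: 1ξ₁ / 770 = 0.123 → ξ₁ = 94.71 mol/s.
Conversion of H: 2ξ₁ + 1ξ₂ = 0.309 × 770 = 237.9 → ξ₂ = 48.51 mol/s.
Outlet amounts (n = n₀ + Σ ν·ξ):
  H: 770 − 2(94.71) − 1(48.51) = 532.1
  D: 0 + 1(94.71) = 94.71
  G: 0 + 2(48.51) = 97.02
  E: 0 + 2(48.51) = 97.02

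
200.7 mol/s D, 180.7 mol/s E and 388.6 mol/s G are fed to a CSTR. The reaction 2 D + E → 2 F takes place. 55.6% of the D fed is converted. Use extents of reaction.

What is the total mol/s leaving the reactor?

D reacted = 0.556 × 200.7 = 111.6 mol/s; ν_D = −2, so ξ = 111.6/2 = 55.79 mol/s.
Outlet amounts (n = n₀ + ν ξ):
  D: 200.7 − 2(55.79) = 89.11
  E: 180.7 − 1(55.79) = 124.9
  F: 0 + 2(55.79) = 111.6
  G: 388.6 (inert)
Total out = 89.11 + 124.9 + 111.6 + 388.6 = 714.2 mol/s.

714 mol/s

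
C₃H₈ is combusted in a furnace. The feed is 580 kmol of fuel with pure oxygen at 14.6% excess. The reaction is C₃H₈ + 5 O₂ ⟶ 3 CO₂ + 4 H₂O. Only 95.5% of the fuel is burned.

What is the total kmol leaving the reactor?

4460 kmol

Stoichiometric O₂ = 5 × 580 = 2900 kmol; O₂ fed = 2900 × 1.146 = 3323 kmol.
Fuel reacted = 0.955 × 580 → ξ = 553.9 kmol.
Outlet (n = n₀ + ν ξ):
  C₃H₈: 580 − 1(553.9) = 26.1
  O₂: 3323 − 5(553.9) = 553.9
  CO₂: 0 + 3(553.9) = 1662
  H₂O: 0 + 4(553.9) = 2216
Total out = 26.1 + 553.9 + 1662 + 2216 = 4457 kmol.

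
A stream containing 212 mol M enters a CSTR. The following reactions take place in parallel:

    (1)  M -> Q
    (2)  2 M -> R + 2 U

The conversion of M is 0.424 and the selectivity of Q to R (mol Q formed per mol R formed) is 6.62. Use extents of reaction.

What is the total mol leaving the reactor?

Conversion of M: M consumed = 0.424 × 212 = 89.89 mol = 1ξ₁ + 2ξ₂.
Selectivity: 1ξ₁ / (1ξ₂) = 6.62 → ξ₁ = 6.62 ξ₂.
Substitute: (1·6.62 + 2) ξ₂ = 89.89 → ξ₂ = 10.43 mol, ξ₁ = 69.03 mol.
Outlet amounts (n = n₀ + Σ ν·ξ):
  M: 212 − 1(69.03) − 2(10.43) = 122.1
  Q: 0 + 1(69.03) = 69.03
  R: 0 + 1(10.43) = 10.43
  U: 0 + 2(10.43) = 20.86
Total out = 122.1 + 69.03 + 10.43 + 20.86 = 222.4 mol.

222 mol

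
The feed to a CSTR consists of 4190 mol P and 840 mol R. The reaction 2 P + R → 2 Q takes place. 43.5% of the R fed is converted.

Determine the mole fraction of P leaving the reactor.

R reacted = 0.435 × 840 = 365.4 mol; ν_R = −1, so ξ = 365.4/1 = 365.4 mol.
Outlet amounts (n = n₀ + ν ξ):
  P: 4190 − 2(365.4) = 3459
  R: 840 − 1(365.4) = 474.6
  Q: 0 + 2(365.4) = 730.8
Total out = 4665 mol; y_P = 3459 / 4665 = 0.7416.

0.742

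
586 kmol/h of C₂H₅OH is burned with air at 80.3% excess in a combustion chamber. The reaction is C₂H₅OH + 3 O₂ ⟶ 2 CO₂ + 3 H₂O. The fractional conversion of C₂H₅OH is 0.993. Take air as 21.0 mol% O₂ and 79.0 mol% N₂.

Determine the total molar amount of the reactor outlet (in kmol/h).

Stoichiometric O₂ = 3 × 586 = 1758 kmol/h; O₂ fed = 1758 × 1.803 = 3170 kmol/h.
N₂ fed = 3170 × 79/21 = 11920 kmol/h.
Fuel reacted = 0.993 × 586 → ξ = 581.9 kmol/h.
Outlet (n = n₀ + ν ξ):
  C₂H₅OH: 586 − 1(581.9) = 4.102
  O₂: 3170 − 3(581.9) = 1424
  N₂: 11920 (inert)
  CO₂: 0 + 2(581.9) = 1164
  H₂O: 0 + 3(581.9) = 1746
Total out = 4.102 + 1424 + 11920 + 1164 + 1746 = 16260 kmol/h.

16300 kmol/h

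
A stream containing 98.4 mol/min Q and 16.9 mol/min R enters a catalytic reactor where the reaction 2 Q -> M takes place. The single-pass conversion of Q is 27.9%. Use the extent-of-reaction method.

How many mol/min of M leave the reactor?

Q reacted = 0.279 × 98.4 = 27.45 mol/min; ν_Q = −2, so ξ = 27.45/2 = 13.73 mol/min.
Outlet amounts (n = n₀ + ν ξ):
  Q: 98.4 − 2(13.73) = 70.95
  M: 0 + 1(13.73) = 13.73
  R: 16.9 (inert)

13.7 mol/min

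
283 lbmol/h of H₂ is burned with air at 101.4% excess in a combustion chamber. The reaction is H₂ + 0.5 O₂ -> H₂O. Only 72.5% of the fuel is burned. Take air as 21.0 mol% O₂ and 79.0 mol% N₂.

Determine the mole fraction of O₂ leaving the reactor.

0.119

Stoichiometric O₂ = 0.5 × 283 = 141.5 lbmol/h; O₂ fed = 141.5 × 2.014 = 285 lbmol/h.
N₂ fed = 285 × 79/21 = 1072 lbmol/h.
Fuel reacted = 0.725 × 283 → ξ = 205.2 lbmol/h.
Outlet (n = n₀ + ν ξ):
  H₂: 283 − 1(205.2) = 77.83
  O₂: 285 − 0.5(205.2) = 182.4
  N₂: 1072 (inert)
  H₂O: 0 + 1(205.2) = 205.2
Total out = 1537 lbmol/h; y_O₂ = 182.4 / 1537 = 0.1186.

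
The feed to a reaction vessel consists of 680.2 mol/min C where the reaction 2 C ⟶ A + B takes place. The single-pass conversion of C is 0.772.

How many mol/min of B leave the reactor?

C reacted = 0.772 × 680.2 = 525.1 mol/min; ν_C = −2, so ξ = 525.1/2 = 262.6 mol/min.
Outlet amounts (n = n₀ + ν ξ):
  C: 680.2 − 2(262.6) = 155.1
  A: 0 + 1(262.6) = 262.6
  B: 0 + 1(262.6) = 262.6

263 mol/min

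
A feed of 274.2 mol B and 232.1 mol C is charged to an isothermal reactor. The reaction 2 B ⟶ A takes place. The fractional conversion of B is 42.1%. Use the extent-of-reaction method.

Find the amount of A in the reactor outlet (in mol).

B reacted = 0.421 × 274.2 = 115.4 mol; ν_B = −2, so ξ = 115.4/2 = 57.72 mol.
Outlet amounts (n = n₀ + ν ξ):
  B: 274.2 − 2(57.72) = 158.8
  A: 0 + 1(57.72) = 57.72
  C: 232.1 (inert)

57.7 mol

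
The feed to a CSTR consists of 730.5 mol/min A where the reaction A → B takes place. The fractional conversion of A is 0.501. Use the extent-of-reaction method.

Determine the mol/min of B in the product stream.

366 mol/min

A reacted = 0.501 × 730.5 = 366 mol/min; ν_A = −1, so ξ = 366/1 = 366 mol/min.
Outlet amounts (n = n₀ + ν ξ):
  A: 730.5 − 1(366) = 364.5
  B: 0 + 1(366) = 366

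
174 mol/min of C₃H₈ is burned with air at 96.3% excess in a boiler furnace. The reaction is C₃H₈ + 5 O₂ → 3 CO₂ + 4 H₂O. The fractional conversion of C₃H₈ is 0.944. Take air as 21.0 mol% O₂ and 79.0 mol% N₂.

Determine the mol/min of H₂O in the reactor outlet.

Stoichiometric O₂ = 5 × 174 = 870 mol/min; O₂ fed = 870 × 1.963 = 1708 mol/min.
N₂ fed = 1708 × 79/21 = 6425 mol/min.
Fuel reacted = 0.944 × 174 → ξ = 164.3 mol/min.
Outlet (n = n₀ + ν ξ):
  C₃H₈: 174 − 1(164.3) = 9.744
  O₂: 1708 − 5(164.3) = 886.5
  N₂: 6425 (inert)
  CO₂: 0 + 3(164.3) = 492.8
  H₂O: 0 + 4(164.3) = 657

657 mol/min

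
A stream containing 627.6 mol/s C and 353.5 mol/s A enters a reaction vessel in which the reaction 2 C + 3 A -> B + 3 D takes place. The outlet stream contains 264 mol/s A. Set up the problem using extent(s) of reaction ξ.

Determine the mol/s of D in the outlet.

89.5 mol/s

For A: n = n₀ − 3ξ → 264 = 353.5 − 3ξ, giving ξ = 29.83 mol/s.
Outlet amounts (n = n₀ + ν ξ):
  C: 627.6 − 2(29.83) = 567.9
  A: 353.5 − 3(29.83) = 264
  B: 0 + 1(29.83) = 29.83
  D: 0 + 3(29.83) = 89.5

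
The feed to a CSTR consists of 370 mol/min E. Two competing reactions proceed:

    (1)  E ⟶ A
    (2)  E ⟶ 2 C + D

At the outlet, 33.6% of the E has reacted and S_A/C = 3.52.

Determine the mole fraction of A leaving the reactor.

0.272

Conversion of E: E consumed = 0.336 × 370 = 124.3 mol/min = 1ξ₁ + 1ξ₂.
Selectivity: 1ξ₁ / (2ξ₂) = 3.52 → ξ₁ = 7.04 ξ₂.
Substitute: (1·7.04 + 1) ξ₂ = 124.3 → ξ₂ = 15.46 mol/min, ξ₁ = 108.9 mol/min.
Outlet amounts (n = n₀ + Σ ν·ξ):
  E: 370 − 1(108.9) − 1(15.46) = 245.7
  A: 0 + 1(108.9) = 108.9
  C: 0 + 2(15.46) = 30.93
  D: 0 + 1(15.46) = 15.46
Total out = 400.9 mol/min; y_A = 108.9 / 400.9 = 0.2715.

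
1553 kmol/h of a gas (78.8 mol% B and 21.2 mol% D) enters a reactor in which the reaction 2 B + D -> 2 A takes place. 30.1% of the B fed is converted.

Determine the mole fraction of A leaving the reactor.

0.269

B reacted = 0.301 × 1224 = 368.4 kmol/h; ν_B = −2, so ξ = 368.4/2 = 184.2 kmol/h.
Outlet amounts (n = n₀ + ν ξ):
  B: 1224 − 2(184.2) = 855.4
  D: 329.2 − 1(184.2) = 145.1
  A: 0 + 2(184.2) = 368.4
Total out = 1369 kmol/h; y_A = 368.4 / 1369 = 0.2691.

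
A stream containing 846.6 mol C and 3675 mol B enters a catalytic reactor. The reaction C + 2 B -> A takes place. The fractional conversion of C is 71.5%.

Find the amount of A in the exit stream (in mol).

605 mol

C reacted = 0.715 × 846.6 = 605.3 mol; ν_C = −1, so ξ = 605.3/1 = 605.3 mol.
Outlet amounts (n = n₀ + ν ξ):
  C: 846.6 − 1(605.3) = 241.3
  B: 3675 − 2(605.3) = 2464
  A: 0 + 1(605.3) = 605.3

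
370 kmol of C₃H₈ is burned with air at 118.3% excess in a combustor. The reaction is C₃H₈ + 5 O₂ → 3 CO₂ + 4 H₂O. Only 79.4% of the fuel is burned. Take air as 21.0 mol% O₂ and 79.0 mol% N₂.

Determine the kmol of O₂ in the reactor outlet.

Stoichiometric O₂ = 5 × 370 = 1850 kmol; O₂ fed = 1850 × 2.183 = 4039 kmol.
N₂ fed = 4039 × 79/21 = 15190 kmol.
Fuel reacted = 0.794 × 370 → ξ = 293.8 kmol.
Outlet (n = n₀ + ν ξ):
  C₃H₈: 370 − 1(293.8) = 76.22
  O₂: 4039 − 5(293.8) = 2570
  N₂: 15190 (inert)
  CO₂: 0 + 3(293.8) = 881.3
  H₂O: 0 + 4(293.8) = 1175

2570 kmol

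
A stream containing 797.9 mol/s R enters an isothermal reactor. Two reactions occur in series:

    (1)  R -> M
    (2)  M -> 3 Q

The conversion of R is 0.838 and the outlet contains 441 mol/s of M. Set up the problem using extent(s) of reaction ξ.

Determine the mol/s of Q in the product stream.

Conversion of R: R consumed = 1ξ₁ = 0.838 × 797.9 → ξ₁ = 668.6 mol/s.
M balance: n_M = 0 + 1ξ₁ − 1ξ₂ = 441 → ξ₂ = (1·668.6 − 441)/1 = 227.6 mol/s.
Outlet amounts (n = n₀ + Σ ν·ξ):
  R: 797.9 − 1(668.6) = 129.3
  M: 0 + 1(668.6) − 1(227.6) = 441
  Q: 0 + 3(227.6) = 682.9

683 mol/s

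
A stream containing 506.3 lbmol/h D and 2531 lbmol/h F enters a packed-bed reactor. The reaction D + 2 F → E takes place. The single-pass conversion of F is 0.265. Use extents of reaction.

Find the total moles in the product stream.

F reacted = 0.265 × 2531 = 670.7 lbmol/h; ν_F = −2, so ξ = 670.7/2 = 335.4 lbmol/h.
Outlet amounts (n = n₀ + ν ξ):
  D: 506.3 − 1(335.4) = 170.9
  F: 2531 − 2(335.4) = 1860
  E: 0 + 1(335.4) = 335.4
Total out = 170.9 + 1860 + 335.4 = 2367 lbmol/h.

2370 lbmol/h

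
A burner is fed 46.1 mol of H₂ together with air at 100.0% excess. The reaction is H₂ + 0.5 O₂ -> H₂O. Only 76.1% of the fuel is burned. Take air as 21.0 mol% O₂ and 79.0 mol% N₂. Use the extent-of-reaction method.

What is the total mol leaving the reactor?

248 mol

Stoichiometric O₂ = 0.5 × 46.1 = 23.05 mol; O₂ fed = 23.05 × 2.000 = 46.1 mol.
N₂ fed = 46.1 × 79/21 = 173.4 mol.
Fuel reacted = 0.761 × 46.1 → ξ = 35.08 mol.
Outlet (n = n₀ + ν ξ):
  H₂: 46.1 − 1(35.08) = 11.02
  O₂: 46.1 − 0.5(35.08) = 28.56
  N₂: 173.4 (inert)
  H₂O: 0 + 1(35.08) = 35.08
Total out = 11.02 + 28.56 + 173.4 + 35.08 = 248.1 mol.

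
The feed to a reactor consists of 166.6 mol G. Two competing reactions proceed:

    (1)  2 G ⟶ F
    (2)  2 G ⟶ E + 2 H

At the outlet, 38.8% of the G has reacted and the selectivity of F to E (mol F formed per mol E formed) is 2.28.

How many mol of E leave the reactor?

9.85 mol

Conversion of G: G consumed = 0.388 × 166.6 = 64.64 mol = 2ξ₁ + 2ξ₂.
Selectivity: 1ξ₁ / (1ξ₂) = 2.28 → ξ₁ = 2.28 ξ₂.
Substitute: (2·2.28 + 2) ξ₂ = 64.64 → ξ₂ = 9.854 mol, ξ₁ = 22.47 mol.
Outlet amounts (n = n₀ + Σ ν·ξ):
  G: 166.6 − 2(22.47) − 2(9.854) = 102
  F: 0 + 1(22.47) = 22.47
  E: 0 + 1(9.854) = 9.854
  H: 0 + 2(9.854) = 19.71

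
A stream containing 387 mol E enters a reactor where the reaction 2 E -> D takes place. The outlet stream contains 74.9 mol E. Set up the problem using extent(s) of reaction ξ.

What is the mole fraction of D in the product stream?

For E: n = n₀ − 2ξ → 74.9 = 387 − 2ξ, giving ξ = 156.1 mol.
Outlet amounts (n = n₀ + ν ξ):
  E: 387 − 2(156.1) = 74.9
  D: 0 + 1(156.1) = 156.1
Total out = 230.9 mol; y_D = 156.1 / 230.9 = 0.6757.

0.676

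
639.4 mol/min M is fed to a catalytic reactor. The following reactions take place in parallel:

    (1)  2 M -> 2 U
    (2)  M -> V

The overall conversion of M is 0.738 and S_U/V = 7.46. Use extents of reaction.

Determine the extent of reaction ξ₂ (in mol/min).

ξ₂ = 55.8 mol/min

Conversion of M: M consumed = 0.738 × 639.4 = 471.9 mol/min = 2ξ₁ + 1ξ₂.
Selectivity: 2ξ₁ / (1ξ₂) = 7.46 → ξ₁ = 3.73 ξ₂.
Substitute: (2·3.73 + 1) ξ₂ = 471.9 → ξ₂ = 55.78 mol/min, ξ₁ = 208 mol/min.
Outlet amounts (n = n₀ + Σ ν·ξ):
  M: 639.4 − 2(208) − 1(55.78) = 167.5
  U: 0 + 2(208) = 416.1
  V: 0 + 1(55.78) = 55.78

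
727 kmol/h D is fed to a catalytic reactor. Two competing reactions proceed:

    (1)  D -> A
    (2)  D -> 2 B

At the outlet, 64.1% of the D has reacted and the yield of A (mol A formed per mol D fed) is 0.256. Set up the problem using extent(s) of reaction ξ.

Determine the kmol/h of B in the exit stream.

Yield of A: 1ξ₁ / 727 = 0.256 → ξ₁ = 186.1 kmol/h.
Conversion of D: 1ξ₁ + 1ξ₂ = 0.641 × 727 = 466 → ξ₂ = 279.9 kmol/h.
Outlet amounts (n = n₀ + Σ ν·ξ):
  D: 727 − 1(186.1) − 1(279.9) = 261
  A: 0 + 1(186.1) = 186.1
  B: 0 + 2(279.9) = 559.8

560 kmol/h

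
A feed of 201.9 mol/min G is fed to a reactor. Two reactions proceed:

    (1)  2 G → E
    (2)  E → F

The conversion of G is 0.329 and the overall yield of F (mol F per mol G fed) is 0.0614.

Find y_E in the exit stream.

Conversion of G: G consumed = 2ξ₁ = 0.329 × 201.9 → ξ₁ = 33.21 mol/min.
Yield of F: 1ξ₂ / 201.9 = 0.0614 → ξ₂ = 12.4 mol/min.
Outlet amounts (n = n₀ + Σ ν·ξ):
  G: 201.9 − 2(33.21) = 135.5
  E: 0 + 1(33.21) − 1(12.4) = 20.82
  F: 0 + 1(12.4) = 12.4
Total out = 168.7 mol/min; y_E = 20.82 / 168.7 = 0.1234.

0.123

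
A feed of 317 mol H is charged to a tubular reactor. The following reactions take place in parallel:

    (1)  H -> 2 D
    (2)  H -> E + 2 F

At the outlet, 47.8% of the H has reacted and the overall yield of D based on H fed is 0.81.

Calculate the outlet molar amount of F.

46.3 mol

Yield of D: 2ξ₁ / 317 = 0.81 → ξ₁ = 128.4 mol.
Conversion of H: 1ξ₁ + 1ξ₂ = 0.478 × 317 = 151.5 → ξ₂ = 23.14 mol.
Outlet amounts (n = n₀ + Σ ν·ξ):
  H: 317 − 1(128.4) − 1(23.14) = 165.5
  D: 0 + 2(128.4) = 256.8
  E: 0 + 1(23.14) = 23.14
  F: 0 + 2(23.14) = 46.28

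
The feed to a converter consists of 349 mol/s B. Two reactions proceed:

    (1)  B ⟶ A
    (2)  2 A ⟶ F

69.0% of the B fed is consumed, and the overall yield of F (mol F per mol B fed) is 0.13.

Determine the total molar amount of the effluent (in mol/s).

Conversion of B: B consumed = 1ξ₁ = 0.69 × 349 → ξ₁ = 240.8 mol/s.
Yield of F: 1ξ₂ / 349 = 0.13 → ξ₂ = 45.37 mol/s.
Outlet amounts (n = n₀ + Σ ν·ξ):
  B: 349 − 1(240.8) = 108.2
  A: 0 + 1(240.8) − 2(45.37) = 150.1
  F: 0 + 1(45.37) = 45.37
Total out = 108.2 + 150.1 + 45.37 = 303.6 mol/s.

304 mol/s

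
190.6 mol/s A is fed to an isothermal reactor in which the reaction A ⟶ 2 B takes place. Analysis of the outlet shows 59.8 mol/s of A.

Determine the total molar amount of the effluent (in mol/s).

For A: n = n₀ − 1ξ → 59.8 = 190.6 − 1ξ, giving ξ = 130.8 mol/s.
Outlet amounts (n = n₀ + ν ξ):
  A: 190.6 − 1(130.8) = 59.8
  B: 0 + 2(130.8) = 261.6
Total out = 59.8 + 261.6 = 321.4 mol/s.

321 mol/s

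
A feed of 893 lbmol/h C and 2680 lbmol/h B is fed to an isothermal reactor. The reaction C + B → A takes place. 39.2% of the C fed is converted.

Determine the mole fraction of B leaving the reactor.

C reacted = 0.392 × 893 = 350.1 lbmol/h; ν_C = −1, so ξ = 350.1/1 = 350.1 lbmol/h.
Outlet amounts (n = n₀ + ν ξ):
  C: 893 − 1(350.1) = 542.9
  B: 2680 − 1(350.1) = 2330
  A: 0 + 1(350.1) = 350.1
Total out = 3223 lbmol/h; y_B = 2330 / 3223 = 0.7229.

0.723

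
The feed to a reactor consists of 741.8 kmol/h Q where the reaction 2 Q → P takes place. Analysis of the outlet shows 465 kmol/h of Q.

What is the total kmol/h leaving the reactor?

For Q: n = n₀ − 2ξ → 465 = 741.8 − 2ξ, giving ξ = 138.4 kmol/h.
Outlet amounts (n = n₀ + ν ξ):
  Q: 741.8 − 2(138.4) = 465
  P: 0 + 1(138.4) = 138.4
Total out = 465 + 138.4 = 603.4 kmol/h.

603 kmol/h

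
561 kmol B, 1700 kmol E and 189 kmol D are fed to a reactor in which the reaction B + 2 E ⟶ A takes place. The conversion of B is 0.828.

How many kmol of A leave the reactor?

465 kmol

B reacted = 0.828 × 561 = 464.5 kmol; ν_B = −1, so ξ = 464.5/1 = 464.5 kmol.
Outlet amounts (n = n₀ + ν ξ):
  B: 561 − 1(464.5) = 96.49
  E: 1700 − 2(464.5) = 771
  A: 0 + 1(464.5) = 464.5
  D: 189 (inert)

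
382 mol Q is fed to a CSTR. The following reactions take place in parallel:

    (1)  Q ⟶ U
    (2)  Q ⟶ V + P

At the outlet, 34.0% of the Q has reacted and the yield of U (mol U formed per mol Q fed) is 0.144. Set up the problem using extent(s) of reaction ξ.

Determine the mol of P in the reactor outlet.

Yield of U: 1ξ₁ / 382 = 0.144 → ξ₁ = 55.01 mol.
Conversion of Q: 1ξ₁ + 1ξ₂ = 0.34 × 382 = 129.9 → ξ₂ = 74.87 mol.
Outlet amounts (n = n₀ + Σ ν·ξ):
  Q: 382 − 1(55.01) − 1(74.87) = 252.1
  U: 0 + 1(55.01) = 55.01
  V: 0 + 1(74.87) = 74.87
  P: 0 + 1(74.87) = 74.87

74.9 mol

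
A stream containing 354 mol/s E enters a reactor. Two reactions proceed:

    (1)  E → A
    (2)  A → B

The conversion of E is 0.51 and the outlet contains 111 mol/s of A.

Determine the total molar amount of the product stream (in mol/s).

Conversion of E: E consumed = 1ξ₁ = 0.51 × 354 → ξ₁ = 180.5 mol/s.
A balance: n_A = 0 + 1ξ₁ − 1ξ₂ = 111 → ξ₂ = (1·180.5 − 111)/1 = 69.54 mol/s.
Outlet amounts (n = n₀ + Σ ν·ξ):
  E: 354 − 1(180.5) = 173.5
  A: 0 + 1(180.5) − 1(69.54) = 111
  B: 0 + 1(69.54) = 69.54
Total out = 173.5 + 111 + 69.54 = 354 mol/s.

354 mol/s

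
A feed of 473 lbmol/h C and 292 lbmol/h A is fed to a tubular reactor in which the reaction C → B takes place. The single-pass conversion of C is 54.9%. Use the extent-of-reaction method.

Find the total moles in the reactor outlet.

765 lbmol/h

C reacted = 0.549 × 473 = 259.7 lbmol/h; ν_C = −1, so ξ = 259.7/1 = 259.7 lbmol/h.
Outlet amounts (n = n₀ + ν ξ):
  C: 473 − 1(259.7) = 213.3
  B: 0 + 1(259.7) = 259.7
  A: 292 (inert)
Total out = 213.3 + 259.7 + 292 = 765 lbmol/h.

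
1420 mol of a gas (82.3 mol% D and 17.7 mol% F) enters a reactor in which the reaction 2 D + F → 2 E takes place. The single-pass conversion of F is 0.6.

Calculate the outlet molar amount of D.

F reacted = 0.6 × 251.3 = 150.8 mol; ν_F = −1, so ξ = 150.8/1 = 150.8 mol.
Outlet amounts (n = n₀ + ν ξ):
  D: 1169 − 2(150.8) = 867.1
  F: 251.3 − 1(150.8) = 100.5
  E: 0 + 2(150.8) = 301.6

867 mol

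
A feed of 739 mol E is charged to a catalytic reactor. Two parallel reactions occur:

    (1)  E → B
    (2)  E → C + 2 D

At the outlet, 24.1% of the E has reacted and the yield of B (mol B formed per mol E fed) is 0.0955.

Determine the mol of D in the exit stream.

215 mol

Yield of B: 1ξ₁ / 739 = 0.0955 → ξ₁ = 70.57 mol.
Conversion of E: 1ξ₁ + 1ξ₂ = 0.241 × 739 = 178.1 → ξ₂ = 107.5 mol.
Outlet amounts (n = n₀ + Σ ν·ξ):
  E: 739 − 1(70.57) − 1(107.5) = 560.9
  B: 0 + 1(70.57) = 70.57
  C: 0 + 1(107.5) = 107.5
  D: 0 + 2(107.5) = 215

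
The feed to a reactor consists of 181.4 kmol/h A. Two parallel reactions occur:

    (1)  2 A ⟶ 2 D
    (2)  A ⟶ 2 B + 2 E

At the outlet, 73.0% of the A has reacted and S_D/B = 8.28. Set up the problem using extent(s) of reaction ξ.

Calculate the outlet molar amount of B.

15.1 kmol/h

Conversion of A: A consumed = 0.73 × 181.4 = 132.4 kmol/h = 2ξ₁ + 1ξ₂.
Selectivity: 2ξ₁ / (2ξ₂) = 8.28 → ξ₁ = 8.28 ξ₂.
Substitute: (2·8.28 + 1) ξ₂ = 132.4 → ξ₂ = 7.541 kmol/h, ξ₁ = 62.44 kmol/h.
Outlet amounts (n = n₀ + Σ ν·ξ):
  A: 181.4 − 2(62.44) − 1(7.541) = 48.98
  D: 0 + 2(62.44) = 124.9
  B: 0 + 2(7.541) = 15.08
  E: 0 + 2(7.541) = 15.08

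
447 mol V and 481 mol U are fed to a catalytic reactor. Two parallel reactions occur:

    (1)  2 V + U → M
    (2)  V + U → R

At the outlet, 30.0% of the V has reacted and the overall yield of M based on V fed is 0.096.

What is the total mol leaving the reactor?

794 mol

Yield of M: 1ξ₁ / 447 = 0.096 → ξ₁ = 42.91 mol.
Conversion of V: 2ξ₁ + 1ξ₂ = 0.3 × 447 = 134.1 → ξ₂ = 48.28 mol.
Outlet amounts (n = n₀ + Σ ν·ξ):
  V: 447 − 2(42.91) − 1(48.28) = 312.9
  U: 481 − 1(42.91) − 1(48.28) = 389.8
  M: 0 + 1(42.91) = 42.91
  R: 0 + 1(48.28) = 48.28
Total out = 312.9 + 389.8 + 42.91 + 48.28 = 793.9 mol.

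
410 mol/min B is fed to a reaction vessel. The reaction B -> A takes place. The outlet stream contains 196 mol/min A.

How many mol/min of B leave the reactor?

For A: n = n₀ + 1ξ → 196 = 0 + 1ξ, giving ξ = 196 mol/min.
Outlet amounts (n = n₀ + ν ξ):
  B: 410 − 1(196) = 214
  A: 0 + 1(196) = 196

214 mol/min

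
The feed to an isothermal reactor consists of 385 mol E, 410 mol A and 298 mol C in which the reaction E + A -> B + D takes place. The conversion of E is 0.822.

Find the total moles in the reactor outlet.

1090 mol

E reacted = 0.822 × 385 = 316.5 mol; ν_E = −1, so ξ = 316.5/1 = 316.5 mol.
Outlet amounts (n = n₀ + ν ξ):
  E: 385 − 1(316.5) = 68.53
  A: 410 − 1(316.5) = 93.53
  B: 0 + 1(316.5) = 316.5
  D: 0 + 1(316.5) = 316.5
  C: 298 (inert)
Total out = 68.53 + 93.53 + 316.5 + 316.5 + 298 = 1093 mol.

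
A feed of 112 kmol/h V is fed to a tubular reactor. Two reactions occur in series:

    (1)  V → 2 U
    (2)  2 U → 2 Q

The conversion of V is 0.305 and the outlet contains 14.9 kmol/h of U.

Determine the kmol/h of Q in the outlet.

Conversion of V: V consumed = 1ξ₁ = 0.305 × 112 → ξ₁ = 34.16 kmol/h.
U balance: n_U = 0 + 2ξ₁ − 2ξ₂ = 14.9 → ξ₂ = (2·34.16 − 14.9)/2 = 26.71 kmol/h.
Outlet amounts (n = n₀ + Σ ν·ξ):
  V: 112 − 1(34.16) = 77.84
  U: 0 + 2(34.16) − 2(26.71) = 14.9
  Q: 0 + 2(26.71) = 53.42

53.4 kmol/h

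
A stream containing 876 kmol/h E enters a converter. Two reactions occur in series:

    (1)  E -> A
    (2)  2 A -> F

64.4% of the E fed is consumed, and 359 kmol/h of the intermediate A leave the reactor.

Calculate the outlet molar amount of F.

103 kmol/h

Conversion of E: E consumed = 1ξ₁ = 0.644 × 876 → ξ₁ = 564.1 kmol/h.
A balance: n_A = 0 + 1ξ₁ − 2ξ₂ = 359 → ξ₂ = (1·564.1 − 359)/2 = 102.6 kmol/h.
Outlet amounts (n = n₀ + Σ ν·ξ):
  E: 876 − 1(564.1) = 311.9
  A: 0 + 1(564.1) − 2(102.6) = 359
  F: 0 + 1(102.6) = 102.6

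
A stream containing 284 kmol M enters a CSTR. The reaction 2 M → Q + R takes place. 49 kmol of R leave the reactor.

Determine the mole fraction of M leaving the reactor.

For R: n = n₀ + 1ξ → 49 = 0 + 1ξ, giving ξ = 49 kmol.
Outlet amounts (n = n₀ + ν ξ):
  M: 284 − 2(49) = 186
  Q: 0 + 1(49) = 49
  R: 0 + 1(49) = 49
Total out = 284 kmol; y_M = 186 / 284 = 0.6549.

0.655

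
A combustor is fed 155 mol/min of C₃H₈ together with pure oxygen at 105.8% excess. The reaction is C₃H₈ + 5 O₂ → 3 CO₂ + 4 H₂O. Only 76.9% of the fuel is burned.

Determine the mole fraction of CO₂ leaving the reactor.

0.191

Stoichiometric O₂ = 5 × 155 = 775 mol/min; O₂ fed = 775 × 2.058 = 1595 mol/min.
Fuel reacted = 0.769 × 155 → ξ = 119.2 mol/min.
Outlet (n = n₀ + ν ξ):
  C₃H₈: 155 − 1(119.2) = 35.8
  O₂: 1595 − 5(119.2) = 999
  CO₂: 0 + 3(119.2) = 357.6
  H₂O: 0 + 4(119.2) = 476.8
Total out = 1869 mol/min; y_CO₂ = 357.6 / 1869 = 0.1913.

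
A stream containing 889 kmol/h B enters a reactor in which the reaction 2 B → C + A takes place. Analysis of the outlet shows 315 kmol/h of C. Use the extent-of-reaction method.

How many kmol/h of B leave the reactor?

259 kmol/h

For C: n = n₀ + 1ξ → 315 = 0 + 1ξ, giving ξ = 315 kmol/h.
Outlet amounts (n = n₀ + ν ξ):
  B: 889 − 2(315) = 259
  C: 0 + 1(315) = 315
  A: 0 + 1(315) = 315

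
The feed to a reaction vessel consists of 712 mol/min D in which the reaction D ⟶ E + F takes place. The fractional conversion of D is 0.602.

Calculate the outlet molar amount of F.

429 mol/min

D reacted = 0.602 × 712 = 428.6 mol/min; ν_D = −1, so ξ = 428.6/1 = 428.6 mol/min.
Outlet amounts (n = n₀ + ν ξ):
  D: 712 − 1(428.6) = 283.4
  E: 0 + 1(428.6) = 428.6
  F: 0 + 1(428.6) = 428.6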